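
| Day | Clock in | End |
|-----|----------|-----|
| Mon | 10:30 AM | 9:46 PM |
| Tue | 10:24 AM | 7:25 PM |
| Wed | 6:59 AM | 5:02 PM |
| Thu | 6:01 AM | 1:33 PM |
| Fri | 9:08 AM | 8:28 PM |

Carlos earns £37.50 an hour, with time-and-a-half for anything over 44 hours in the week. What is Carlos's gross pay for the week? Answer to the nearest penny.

Mon: 10:30 AM–9:46 PM = 11 h 16 min
Tue: 10:24 AM–7:25 PM = 9 h 1 min
Wed: 6:59 AM–5:02 PM = 10 h 3 min
Thu: 6:01 AM–1:33 PM = 7 h 32 min
Fri: 9:08 AM–8:28 PM = 11 h 20 min
Total worked: 49 h 12 min = 2952 min.
Regular 44 h 0 min = 2640 min at £37.50/h; overtime 5 h 12 min = 312 min at £56.25/h.
Pay = (2640 × £37.50 + 312 × £56.25) ÷ 60 = £1942.50.

£1942.50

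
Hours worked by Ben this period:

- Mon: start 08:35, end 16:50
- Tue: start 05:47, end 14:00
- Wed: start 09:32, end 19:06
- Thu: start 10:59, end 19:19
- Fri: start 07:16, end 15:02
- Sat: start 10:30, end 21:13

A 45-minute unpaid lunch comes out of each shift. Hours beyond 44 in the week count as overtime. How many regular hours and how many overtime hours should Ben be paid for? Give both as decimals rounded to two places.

Mon: 08:35–16:50 = 8 h 15 min; less 45 min break → 7 h 30 min
Tue: 05:47–14:00 = 8 h 13 min; less 45 min break → 7 h 28 min
Wed: 09:32–19:06 = 9 h 34 min; less 45 min break → 8 h 49 min
Thu: 10:59–19:19 = 8 h 20 min; less 45 min break → 7 h 35 min
Fri: 07:16–15:02 = 7 h 46 min; less 45 min break → 7 h 1 min
Sat: 10:30–21:13 = 10 h 43 min; less 45 min break → 9 h 58 min
Total worked: 48 h 21 min = 48.35 h.
Threshold 44 h → overtime 4 h 21 min, regular 44 h 0 min.

Regular 44.00 hours, overtime 4.35 hours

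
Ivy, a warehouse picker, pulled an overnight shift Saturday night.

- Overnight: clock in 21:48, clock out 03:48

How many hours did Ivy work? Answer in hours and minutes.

Overnight: 21:48 → midnight = 2 h 12 min; midnight → 03:48 = 3 h 48 min; span 6 h 0 min

6 h 0 min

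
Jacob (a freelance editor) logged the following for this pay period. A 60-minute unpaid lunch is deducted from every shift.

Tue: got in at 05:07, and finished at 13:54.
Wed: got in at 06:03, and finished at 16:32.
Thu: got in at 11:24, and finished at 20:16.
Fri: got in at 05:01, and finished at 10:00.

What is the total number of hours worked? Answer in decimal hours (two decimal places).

29.12 hours

Tue: 05:07–13:54 = 8 h 47 min; less 60 min break → 7 h 47 min
Wed: 06:03–16:32 = 10 h 29 min; less 60 min break → 9 h 29 min
Thu: 11:24–20:16 = 8 h 52 min; less 60 min break → 7 h 52 min
Fri: 05:01–10:00 = 4 h 59 min; less 60 min break → 3 h 59 min
Total: 7 h 47 min + 9 h 29 min + 7 h 52 min + 3 h 59 min = 29 h 7 min.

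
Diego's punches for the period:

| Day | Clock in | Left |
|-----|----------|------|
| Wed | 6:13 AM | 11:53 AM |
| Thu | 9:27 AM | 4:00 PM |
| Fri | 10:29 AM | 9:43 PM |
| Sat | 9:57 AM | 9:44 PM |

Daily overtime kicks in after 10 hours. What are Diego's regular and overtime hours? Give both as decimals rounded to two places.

Wed: 6:13 AM–11:53 AM = 5 h 40 min
Thu: 9:27 AM–4:00 PM = 6 h 33 min
Fri: 10:29 AM–9:43 PM = 11 h 14 min
Sat: 9:57 AM–9:44 PM = 11 h 47 min
Wed reg 5 h 40 min / OT 0 h 0 min; Thu reg 6 h 33 min / OT 0 h 0 min; Fri reg 10 h 0 min / OT 1 h 14 min; Sat reg 10 h 0 min / OT 1 h 47 min.
Totals: regular 32 h 13 min, overtime 3 h 1 min.

Regular 32.22 hours, overtime 3.02 hours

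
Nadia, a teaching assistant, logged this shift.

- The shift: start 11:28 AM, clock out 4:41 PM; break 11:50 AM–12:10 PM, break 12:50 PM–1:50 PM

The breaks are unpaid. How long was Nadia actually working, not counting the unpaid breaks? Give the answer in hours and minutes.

The shift: 11:28 AM–4:41 PM = 5 h 13 min; less 80 min break → 3 h 53 min

3 h 53 min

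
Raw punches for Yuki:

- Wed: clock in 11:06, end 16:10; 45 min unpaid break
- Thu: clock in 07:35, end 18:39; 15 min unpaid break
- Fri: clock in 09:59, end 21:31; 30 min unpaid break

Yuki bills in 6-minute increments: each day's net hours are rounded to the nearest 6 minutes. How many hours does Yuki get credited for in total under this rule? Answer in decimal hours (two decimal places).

Wed: 11:06–16:10 = 5 h 4 min − 45 min = 4 h 19 min → rounds to 4 h 18 min
Thu: 07:35–18:39 = 11 h 4 min − 15 min = 10 h 49 min → rounds to 10 h 48 min
Fri: 09:59–21:31 = 11 h 32 min − 30 min = 11 h 2 min → rounds to 11 h 0 min
Total credited: 26 h 6 min.

26.10 hours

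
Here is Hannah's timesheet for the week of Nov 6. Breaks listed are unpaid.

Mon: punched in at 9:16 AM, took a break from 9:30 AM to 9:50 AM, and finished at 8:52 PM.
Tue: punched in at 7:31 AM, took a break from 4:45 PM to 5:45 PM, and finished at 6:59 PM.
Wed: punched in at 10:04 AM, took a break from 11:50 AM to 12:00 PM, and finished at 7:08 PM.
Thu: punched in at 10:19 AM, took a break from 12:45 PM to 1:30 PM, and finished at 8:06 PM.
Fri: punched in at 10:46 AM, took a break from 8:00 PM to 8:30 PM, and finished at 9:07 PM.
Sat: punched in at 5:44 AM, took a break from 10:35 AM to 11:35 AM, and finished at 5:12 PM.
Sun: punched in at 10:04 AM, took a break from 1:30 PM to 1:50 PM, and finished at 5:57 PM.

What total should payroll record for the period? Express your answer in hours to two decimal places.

Mon: 9:16 AM–8:52 PM = 11 h 36 min; less 20 min break → 11 h 16 min
Tue: 7:31 AM–6:59 PM = 11 h 28 min; less 60 min break → 10 h 28 min
Wed: 10:04 AM–7:08 PM = 9 h 4 min; less 10 min break → 8 h 54 min
Thu: 10:19 AM–8:06 PM = 9 h 47 min; less 45 min break → 9 h 2 min
Fri: 10:46 AM–9:07 PM = 10 h 21 min; less 30 min break → 9 h 51 min
Sat: 5:44 AM–5:12 PM = 11 h 28 min; less 60 min break → 10 h 28 min
Sun: 10:04 AM–5:57 PM = 7 h 53 min; less 20 min break → 7 h 33 min
Total: 11 h 16 min + 10 h 28 min + 8 h 54 min + 9 h 2 min + 9 h 51 min + 10 h 28 min + 7 h 33 min = 67 h 32 min.

67.53 hours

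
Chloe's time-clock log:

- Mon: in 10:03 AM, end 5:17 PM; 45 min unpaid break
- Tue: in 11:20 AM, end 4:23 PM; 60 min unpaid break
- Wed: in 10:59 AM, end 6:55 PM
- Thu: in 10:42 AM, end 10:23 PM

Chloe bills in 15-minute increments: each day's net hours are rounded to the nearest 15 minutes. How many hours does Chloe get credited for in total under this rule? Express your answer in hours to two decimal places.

Mon: 10:03 AM–5:17 PM = 7 h 14 min − 45 min = 6 h 29 min → rounds to 6 h 30 min
Tue: 11:20 AM–4:23 PM = 5 h 3 min − 60 min = 4 h 3 min → rounds to 4 h 0 min
Wed: 10:59 AM–6:55 PM = 7 h 56 min → rounds to 8 h 0 min
Thu: 10:42 AM–10:23 PM = 11 h 41 min → rounds to 11 h 45 min
Total credited: 30 h 15 min.

30.25 hours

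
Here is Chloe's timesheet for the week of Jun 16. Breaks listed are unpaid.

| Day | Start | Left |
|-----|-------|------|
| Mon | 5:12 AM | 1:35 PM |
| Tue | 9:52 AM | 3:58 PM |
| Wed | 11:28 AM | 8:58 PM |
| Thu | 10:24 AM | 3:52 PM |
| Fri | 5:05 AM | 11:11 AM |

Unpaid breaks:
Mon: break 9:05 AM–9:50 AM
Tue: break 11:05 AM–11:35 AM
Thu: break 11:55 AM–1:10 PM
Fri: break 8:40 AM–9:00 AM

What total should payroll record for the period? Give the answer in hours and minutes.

Mon: 5:12 AM–1:35 PM = 8 h 23 min; less 45 min break → 7 h 38 min
Tue: 9:52 AM–3:58 PM = 6 h 6 min; less 30 min break → 5 h 36 min
Wed: 11:28 AM–8:58 PM = 9 h 30 min
Thu: 10:24 AM–3:52 PM = 5 h 28 min; less 75 min break → 4 h 13 min
Fri: 5:05 AM–11:11 AM = 6 h 6 min; less 20 min break → 5 h 46 min
Total: 7 h 38 min + 5 h 36 min + 9 h 30 min + 4 h 13 min + 5 h 46 min = 32 h 43 min.

32 h 43 min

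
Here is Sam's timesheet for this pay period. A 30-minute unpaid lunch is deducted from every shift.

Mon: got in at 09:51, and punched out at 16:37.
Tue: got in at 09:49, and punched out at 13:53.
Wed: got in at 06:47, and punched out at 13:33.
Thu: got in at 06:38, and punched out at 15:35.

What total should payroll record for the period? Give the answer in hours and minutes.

Mon: 09:51–16:37 = 6 h 46 min; less 30 min break → 6 h 16 min
Tue: 09:49–13:53 = 4 h 4 min; less 30 min break → 3 h 34 min
Wed: 06:47–13:33 = 6 h 46 min; less 30 min break → 6 h 16 min
Thu: 06:38–15:35 = 8 h 57 min; less 30 min break → 8 h 27 min
Total: 6 h 16 min + 3 h 34 min + 6 h 16 min + 8 h 27 min = 24 h 33 min.

24 h 33 min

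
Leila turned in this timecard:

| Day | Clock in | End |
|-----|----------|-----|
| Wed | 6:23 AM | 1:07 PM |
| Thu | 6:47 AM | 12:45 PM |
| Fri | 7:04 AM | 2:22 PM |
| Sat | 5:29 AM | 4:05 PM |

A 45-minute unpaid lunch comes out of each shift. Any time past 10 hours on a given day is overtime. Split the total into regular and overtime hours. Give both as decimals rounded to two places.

Regular 27.60 hours, overtime 0.00 hours

Wed: 6:23 AM–1:07 PM = 6 h 44 min; less 45 min break → 5 h 59 min
Thu: 6:47 AM–12:45 PM = 5 h 58 min; less 45 min break → 5 h 13 min
Fri: 7:04 AM–2:22 PM = 7 h 18 min; less 45 min break → 6 h 33 min
Sat: 5:29 AM–4:05 PM = 10 h 36 min; less 45 min break → 9 h 51 min
Wed reg 5 h 59 min / OT 0 h 0 min; Thu reg 5 h 13 min / OT 0 h 0 min; Fri reg 6 h 33 min / OT 0 h 0 min; Sat reg 9 h 51 min / OT 0 h 0 min.
Totals: regular 27 h 36 min, overtime 0 h 0 min.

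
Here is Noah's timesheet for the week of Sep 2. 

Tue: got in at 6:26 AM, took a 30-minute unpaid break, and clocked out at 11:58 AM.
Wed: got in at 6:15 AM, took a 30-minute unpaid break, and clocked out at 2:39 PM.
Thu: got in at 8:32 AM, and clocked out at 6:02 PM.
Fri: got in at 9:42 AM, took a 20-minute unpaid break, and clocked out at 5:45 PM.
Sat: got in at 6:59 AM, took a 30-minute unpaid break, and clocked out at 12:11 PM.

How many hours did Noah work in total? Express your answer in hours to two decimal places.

Tue: 6:26 AM–11:58 AM = 5 h 32 min; less 30 min break → 5 h 2 min
Wed: 6:15 AM–2:39 PM = 8 h 24 min; less 30 min break → 7 h 54 min
Thu: 8:32 AM–6:02 PM = 9 h 30 min
Fri: 9:42 AM–5:45 PM = 8 h 3 min; less 20 min break → 7 h 43 min
Sat: 6:59 AM–12:11 PM = 5 h 12 min; less 30 min break → 4 h 42 min
Total: 5 h 2 min + 7 h 54 min + 9 h 30 min + 7 h 43 min + 4 h 42 min = 34 h 51 min.

34.85 hours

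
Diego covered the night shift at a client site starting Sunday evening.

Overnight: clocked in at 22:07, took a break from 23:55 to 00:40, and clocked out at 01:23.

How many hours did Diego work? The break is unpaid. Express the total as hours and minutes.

2 h 31 min

Overnight: 22:07 → midnight = 1 h 53 min; midnight → 01:23 = 1 h 23 min; span 3 h 16 min; less 45 min break → 2 h 31 min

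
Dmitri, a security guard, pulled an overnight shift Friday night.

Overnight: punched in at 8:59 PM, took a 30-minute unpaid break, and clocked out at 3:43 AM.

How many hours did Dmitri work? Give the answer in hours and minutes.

6 h 14 min

Overnight: 8:59 PM → midnight = 3 h 1 min; midnight → 3:43 AM = 3 h 43 min; span 6 h 44 min; less 30 min break → 6 h 14 min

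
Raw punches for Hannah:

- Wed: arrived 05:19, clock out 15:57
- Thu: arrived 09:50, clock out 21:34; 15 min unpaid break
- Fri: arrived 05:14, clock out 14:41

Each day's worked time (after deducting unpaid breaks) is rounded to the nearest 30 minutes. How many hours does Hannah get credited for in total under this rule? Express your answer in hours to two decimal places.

31.50 hours

Wed: 05:19–15:57 = 10 h 38 min → rounds to 10 h 30 min
Thu: 09:50–21:34 = 11 h 44 min − 15 min = 11 h 29 min → rounds to 11 h 30 min
Fri: 05:14–14:41 = 9 h 27 min → rounds to 9 h 30 min
Total credited: 31 h 30 min.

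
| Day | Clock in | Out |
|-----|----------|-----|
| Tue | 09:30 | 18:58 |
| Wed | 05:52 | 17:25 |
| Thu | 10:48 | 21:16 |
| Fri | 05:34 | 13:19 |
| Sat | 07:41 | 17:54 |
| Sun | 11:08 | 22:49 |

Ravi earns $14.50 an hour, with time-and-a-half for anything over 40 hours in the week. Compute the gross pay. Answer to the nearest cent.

Tue: 09:30–18:58 = 9 h 28 min
Wed: 05:52–17:25 = 11 h 33 min
Thu: 10:48–21:16 = 10 h 28 min
Fri: 05:34–13:19 = 7 h 45 min
Sat: 07:41–17:54 = 10 h 13 min
Sun: 11:08–22:49 = 11 h 41 min
Total worked: 61 h 8 min = 3668 min.
Regular 40 h 0 min = 2400 min at $14.50/h; overtime 21 h 8 min = 1268 min at $21.75/h.
Pay = (2400 × $14.50 + 1268 × $21.75) ÷ 60 = $1039.65.

$1039.65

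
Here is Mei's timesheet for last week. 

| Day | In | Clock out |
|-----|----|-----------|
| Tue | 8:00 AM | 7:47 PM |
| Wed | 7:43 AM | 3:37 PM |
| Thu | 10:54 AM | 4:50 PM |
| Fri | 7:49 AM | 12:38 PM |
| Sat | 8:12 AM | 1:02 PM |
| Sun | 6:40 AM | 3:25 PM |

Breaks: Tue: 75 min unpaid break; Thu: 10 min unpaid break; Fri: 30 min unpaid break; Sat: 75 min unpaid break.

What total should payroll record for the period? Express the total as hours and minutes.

Tue: 8:00 AM–7:47 PM = 11 h 47 min; less 75 min break → 10 h 32 min
Wed: 7:43 AM–3:37 PM = 7 h 54 min
Thu: 10:54 AM–4:50 PM = 5 h 56 min; less 10 min break → 5 h 46 min
Fri: 7:49 AM–12:38 PM = 4 h 49 min; less 30 min break → 4 h 19 min
Sat: 8:12 AM–1:02 PM = 4 h 50 min; less 75 min break → 3 h 35 min
Sun: 6:40 AM–3:25 PM = 8 h 45 min
Total: 10 h 32 min + 7 h 54 min + 5 h 46 min + 4 h 19 min + 3 h 35 min + 8 h 45 min = 40 h 51 min.

40 h 51 min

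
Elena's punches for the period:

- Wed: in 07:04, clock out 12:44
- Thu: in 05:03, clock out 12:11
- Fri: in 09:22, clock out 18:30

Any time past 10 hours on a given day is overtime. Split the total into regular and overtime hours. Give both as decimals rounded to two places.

Wed: 07:04–12:44 = 5 h 40 min
Thu: 05:03–12:11 = 7 h 8 min
Fri: 09:22–18:30 = 9 h 8 min
Wed reg 5 h 40 min / OT 0 h 0 min; Thu reg 7 h 8 min / OT 0 h 0 min; Fri reg 9 h 8 min / OT 0 h 0 min.
Totals: regular 21 h 56 min, overtime 0 h 0 min.

Regular 21.93 hours, overtime 0.00 hours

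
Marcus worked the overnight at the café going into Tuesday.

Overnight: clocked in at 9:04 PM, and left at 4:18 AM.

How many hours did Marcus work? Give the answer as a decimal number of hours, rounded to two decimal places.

7.23 hours

Overnight: 9:04 PM → midnight = 2 h 56 min; midnight → 4:18 AM = 4 h 18 min; span 7 h 14 min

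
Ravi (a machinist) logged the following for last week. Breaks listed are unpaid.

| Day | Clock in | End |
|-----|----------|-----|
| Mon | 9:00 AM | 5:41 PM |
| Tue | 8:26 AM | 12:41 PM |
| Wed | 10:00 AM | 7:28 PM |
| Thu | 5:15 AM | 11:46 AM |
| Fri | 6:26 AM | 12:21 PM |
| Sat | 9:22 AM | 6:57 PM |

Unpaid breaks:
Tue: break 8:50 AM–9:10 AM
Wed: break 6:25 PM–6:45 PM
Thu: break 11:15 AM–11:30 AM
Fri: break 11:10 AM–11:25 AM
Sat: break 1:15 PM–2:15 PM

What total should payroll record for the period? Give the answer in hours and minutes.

42 h 15 min

Mon: 9:00 AM–5:41 PM = 8 h 41 min
Tue: 8:26 AM–12:41 PM = 4 h 15 min; less 20 min break → 3 h 55 min
Wed: 10:00 AM–7:28 PM = 9 h 28 min; less 20 min break → 9 h 8 min
Thu: 5:15 AM–11:46 AM = 6 h 31 min; less 15 min break → 6 h 16 min
Fri: 6:26 AM–12:21 PM = 5 h 55 min; less 15 min break → 5 h 40 min
Sat: 9:22 AM–6:57 PM = 9 h 35 min; less 60 min break → 8 h 35 min
Total: 8 h 41 min + 3 h 55 min + 9 h 8 min + 6 h 16 min + 5 h 40 min + 8 h 35 min = 42 h 15 min.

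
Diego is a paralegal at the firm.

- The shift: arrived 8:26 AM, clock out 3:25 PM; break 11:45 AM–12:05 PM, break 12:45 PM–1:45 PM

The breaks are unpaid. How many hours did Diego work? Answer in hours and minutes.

5 h 39 min

The shift: 8:26 AM–3:25 PM = 6 h 59 min; less 80 min break → 5 h 39 min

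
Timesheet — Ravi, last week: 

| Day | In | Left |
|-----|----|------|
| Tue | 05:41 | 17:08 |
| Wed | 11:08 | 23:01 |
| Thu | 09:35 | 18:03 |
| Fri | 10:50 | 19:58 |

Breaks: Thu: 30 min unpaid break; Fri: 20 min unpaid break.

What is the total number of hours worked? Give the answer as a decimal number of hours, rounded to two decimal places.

Tue: 05:41–17:08 = 11 h 27 min
Wed: 11:08–23:01 = 11 h 53 min
Thu: 09:35–18:03 = 8 h 28 min; less 30 min break → 7 h 58 min
Fri: 10:50–19:58 = 9 h 8 min; less 20 min break → 8 h 48 min
Total: 11 h 27 min + 11 h 53 min + 7 h 58 min + 8 h 48 min = 40 h 6 min.

40.10 hours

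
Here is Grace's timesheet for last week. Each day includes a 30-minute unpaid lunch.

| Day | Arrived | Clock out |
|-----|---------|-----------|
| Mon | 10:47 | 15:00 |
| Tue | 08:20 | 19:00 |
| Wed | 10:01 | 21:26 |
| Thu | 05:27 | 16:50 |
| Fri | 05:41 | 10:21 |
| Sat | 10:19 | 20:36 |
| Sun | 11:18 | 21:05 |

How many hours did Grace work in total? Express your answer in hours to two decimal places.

58.92 hours

Mon: 10:47–15:00 = 4 h 13 min; less 30 min break → 3 h 43 min
Tue: 08:20–19:00 = 10 h 40 min; less 30 min break → 10 h 10 min
Wed: 10:01–21:26 = 11 h 25 min; less 30 min break → 10 h 55 min
Thu: 05:27–16:50 = 11 h 23 min; less 30 min break → 10 h 53 min
Fri: 05:41–10:21 = 4 h 40 min; less 30 min break → 4 h 10 min
Sat: 10:19–20:36 = 10 h 17 min; less 30 min break → 9 h 47 min
Sun: 11:18–21:05 = 9 h 47 min; less 30 min break → 9 h 17 min
Total: 3 h 43 min + 10 h 10 min + 10 h 55 min + 10 h 53 min + 4 h 10 min + 9 h 47 min + 9 h 17 min = 58 h 55 min.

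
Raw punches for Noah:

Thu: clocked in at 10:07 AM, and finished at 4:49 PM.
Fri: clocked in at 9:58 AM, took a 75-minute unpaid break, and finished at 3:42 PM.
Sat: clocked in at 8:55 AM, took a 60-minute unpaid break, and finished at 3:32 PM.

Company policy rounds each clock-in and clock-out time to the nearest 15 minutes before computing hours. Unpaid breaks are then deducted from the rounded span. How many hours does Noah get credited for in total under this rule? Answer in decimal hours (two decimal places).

16.75 hours

Thu: in 10:07 AM→10:00 AM, out 4:49 PM→4:45 PM; 6 h 45 min
Fri: in 9:58 AM→10:00 AM, out 3:42 PM→3:45 PM; 5 h 45 min − 75 min = 4 h 30 min
Sat: in 8:55 AM→9:00 AM, out 3:32 PM→3:30 PM; 6 h 30 min − 60 min = 5 h 30 min
Total credited: 16 h 45 min.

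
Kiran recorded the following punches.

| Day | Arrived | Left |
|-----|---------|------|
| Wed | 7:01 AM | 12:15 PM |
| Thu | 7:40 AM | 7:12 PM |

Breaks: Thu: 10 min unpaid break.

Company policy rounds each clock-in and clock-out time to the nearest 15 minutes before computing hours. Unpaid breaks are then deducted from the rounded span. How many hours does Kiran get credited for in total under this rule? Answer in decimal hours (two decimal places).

16.58 hours

Wed: in 7:01 AM→7:00 AM, out 12:15 PM→12:15 PM; 5 h 15 min
Thu: in 7:40 AM→7:45 AM, out 7:12 PM→7:15 PM; 11 h 30 min − 10 min = 11 h 20 min
Total credited: 16 h 35 min.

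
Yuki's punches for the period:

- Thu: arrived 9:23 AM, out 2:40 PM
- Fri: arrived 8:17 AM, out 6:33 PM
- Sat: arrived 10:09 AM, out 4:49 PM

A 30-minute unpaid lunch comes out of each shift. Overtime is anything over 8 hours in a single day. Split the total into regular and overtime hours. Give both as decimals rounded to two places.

Thu: 9:23 AM–2:40 PM = 5 h 17 min; less 30 min break → 4 h 47 min
Fri: 8:17 AM–6:33 PM = 10 h 16 min; less 30 min break → 9 h 46 min
Sat: 10:09 AM–4:49 PM = 6 h 40 min; less 30 min break → 6 h 10 min
Thu reg 4 h 47 min / OT 0 h 0 min; Fri reg 8 h 0 min / OT 1 h 46 min; Sat reg 6 h 10 min / OT 0 h 0 min.
Totals: regular 18 h 57 min, overtime 1 h 46 min.

Regular 18.95 hours, overtime 1.77 hours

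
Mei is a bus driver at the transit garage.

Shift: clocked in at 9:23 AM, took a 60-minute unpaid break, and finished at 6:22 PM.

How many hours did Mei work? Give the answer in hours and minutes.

7 h 59 min

Shift: 9:23 AM–6:22 PM = 8 h 59 min; less 60 min break → 7 h 59 min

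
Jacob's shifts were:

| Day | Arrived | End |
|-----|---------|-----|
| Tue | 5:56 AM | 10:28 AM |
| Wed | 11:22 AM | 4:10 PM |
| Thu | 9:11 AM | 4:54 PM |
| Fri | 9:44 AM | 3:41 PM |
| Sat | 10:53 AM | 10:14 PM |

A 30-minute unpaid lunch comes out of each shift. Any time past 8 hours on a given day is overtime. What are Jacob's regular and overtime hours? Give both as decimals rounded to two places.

Regular 29.00 hours, overtime 2.85 hours

Tue: 5:56 AM–10:28 AM = 4 h 32 min; less 30 min break → 4 h 2 min
Wed: 11:22 AM–4:10 PM = 4 h 48 min; less 30 min break → 4 h 18 min
Thu: 9:11 AM–4:54 PM = 7 h 43 min; less 30 min break → 7 h 13 min
Fri: 9:44 AM–3:41 PM = 5 h 57 min; less 30 min break → 5 h 27 min
Sat: 10:53 AM–10:14 PM = 11 h 21 min; less 30 min break → 10 h 51 min
Tue reg 4 h 2 min / OT 0 h 0 min; Wed reg 4 h 18 min / OT 0 h 0 min; Thu reg 7 h 13 min / OT 0 h 0 min; Fri reg 5 h 27 min / OT 0 h 0 min; Sat reg 8 h 0 min / OT 2 h 51 min.
Totals: regular 29 h 0 min, overtime 2 h 51 min.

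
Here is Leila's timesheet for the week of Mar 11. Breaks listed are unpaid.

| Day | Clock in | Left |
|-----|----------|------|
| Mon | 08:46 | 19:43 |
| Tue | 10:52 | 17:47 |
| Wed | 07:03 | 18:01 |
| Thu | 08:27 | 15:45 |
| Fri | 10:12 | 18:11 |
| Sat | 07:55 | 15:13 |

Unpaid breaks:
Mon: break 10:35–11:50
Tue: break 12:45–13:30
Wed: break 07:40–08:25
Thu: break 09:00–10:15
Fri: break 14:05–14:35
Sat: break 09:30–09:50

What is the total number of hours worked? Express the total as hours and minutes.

46 h 35 min

Mon: 08:46–19:43 = 10 h 57 min; less 75 min break → 9 h 42 min
Tue: 10:52–17:47 = 6 h 55 min; less 45 min break → 6 h 10 min
Wed: 07:03–18:01 = 10 h 58 min; less 45 min break → 10 h 13 min
Thu: 08:27–15:45 = 7 h 18 min; less 75 min break → 6 h 3 min
Fri: 10:12–18:11 = 7 h 59 min; less 30 min break → 7 h 29 min
Sat: 07:55–15:13 = 7 h 18 min; less 20 min break → 6 h 58 min
Total: 9 h 42 min + 6 h 10 min + 10 h 13 min + 6 h 3 min + 7 h 29 min + 6 h 58 min = 46 h 35 min.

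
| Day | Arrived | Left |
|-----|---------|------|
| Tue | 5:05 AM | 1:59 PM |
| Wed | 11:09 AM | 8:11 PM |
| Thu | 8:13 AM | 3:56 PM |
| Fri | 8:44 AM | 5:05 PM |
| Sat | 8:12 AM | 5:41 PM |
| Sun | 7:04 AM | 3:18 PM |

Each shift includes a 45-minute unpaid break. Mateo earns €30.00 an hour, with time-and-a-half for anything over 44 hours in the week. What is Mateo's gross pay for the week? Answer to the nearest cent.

€1464.75

Tue: 5:05 AM–1:59 PM = 8 h 54 min; less 45 min break → 8 h 9 min
Wed: 11:09 AM–8:11 PM = 9 h 2 min; less 45 min break → 8 h 17 min
Thu: 8:13 AM–3:56 PM = 7 h 43 min; less 45 min break → 6 h 58 min
Fri: 8:44 AM–5:05 PM = 8 h 21 min; less 45 min break → 7 h 36 min
Sat: 8:12 AM–5:41 PM = 9 h 29 min; less 45 min break → 8 h 44 min
Sun: 7:04 AM–3:18 PM = 8 h 14 min; less 45 min break → 7 h 29 min
Total worked: 47 h 13 min = 2833 min.
Regular 44 h 0 min = 2640 min at €30.00/h; overtime 3 h 13 min = 193 min at €45.00/h.
Pay = (2640 × €30.00 + 193 × €45.00) ÷ 60 = €1464.75.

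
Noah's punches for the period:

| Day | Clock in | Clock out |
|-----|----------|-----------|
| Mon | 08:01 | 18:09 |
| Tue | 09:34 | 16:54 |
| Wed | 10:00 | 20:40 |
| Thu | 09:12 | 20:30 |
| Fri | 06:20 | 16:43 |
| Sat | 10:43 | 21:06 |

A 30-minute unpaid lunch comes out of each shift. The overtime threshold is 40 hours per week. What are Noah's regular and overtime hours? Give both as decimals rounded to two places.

Mon: 08:01–18:09 = 10 h 8 min; less 30 min break → 9 h 38 min
Tue: 09:34–16:54 = 7 h 20 min; less 30 min break → 6 h 50 min
Wed: 10:00–20:40 = 10 h 40 min; less 30 min break → 10 h 10 min
Thu: 09:12–20:30 = 11 h 18 min; less 30 min break → 10 h 48 min
Fri: 06:20–16:43 = 10 h 23 min; less 30 min break → 9 h 53 min
Sat: 10:43–21:06 = 10 h 23 min; less 30 min break → 9 h 53 min
Total worked: 57 h 12 min = 57.20 h.
Threshold 40 h → overtime 17 h 12 min, regular 40 h 0 min.

Regular 40.00 hours, overtime 17.20 hours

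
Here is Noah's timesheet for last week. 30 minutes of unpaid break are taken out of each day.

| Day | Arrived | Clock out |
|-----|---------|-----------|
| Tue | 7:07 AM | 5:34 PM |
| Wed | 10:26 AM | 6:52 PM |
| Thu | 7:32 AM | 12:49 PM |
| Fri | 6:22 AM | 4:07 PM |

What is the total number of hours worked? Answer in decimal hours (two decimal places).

Tue: 7:07 AM–5:34 PM = 10 h 27 min; less 30 min break → 9 h 57 min
Wed: 10:26 AM–6:52 PM = 8 h 26 min; less 30 min break → 7 h 56 min
Thu: 7:32 AM–12:49 PM = 5 h 17 min; less 30 min break → 4 h 47 min
Fri: 6:22 AM–4:07 PM = 9 h 45 min; less 30 min break → 9 h 15 min
Total: 9 h 57 min + 7 h 56 min + 4 h 47 min + 9 h 15 min = 31 h 55 min.

31.92 hours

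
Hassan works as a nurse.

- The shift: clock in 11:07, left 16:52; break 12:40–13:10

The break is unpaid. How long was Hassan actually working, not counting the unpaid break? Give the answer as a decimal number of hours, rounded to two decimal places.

5.25 hours

The shift: 11:07–16:52 = 5 h 45 min; less 30 min break → 5 h 15 min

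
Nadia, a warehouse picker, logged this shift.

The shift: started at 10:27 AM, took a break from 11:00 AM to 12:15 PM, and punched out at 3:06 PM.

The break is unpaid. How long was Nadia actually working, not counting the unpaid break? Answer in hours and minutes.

The shift: 10:27 AM–3:06 PM = 4 h 39 min; less 75 min break → 3 h 24 min

3 h 24 min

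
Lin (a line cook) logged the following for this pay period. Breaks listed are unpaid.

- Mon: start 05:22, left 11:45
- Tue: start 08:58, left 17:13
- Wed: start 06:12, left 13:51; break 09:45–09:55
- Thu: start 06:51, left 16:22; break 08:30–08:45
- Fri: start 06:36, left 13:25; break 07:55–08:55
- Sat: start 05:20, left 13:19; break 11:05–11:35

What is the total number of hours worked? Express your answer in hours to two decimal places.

44.68 hours

Mon: 05:22–11:45 = 6 h 23 min
Tue: 08:58–17:13 = 8 h 15 min
Wed: 06:12–13:51 = 7 h 39 min; less 10 min break → 7 h 29 min
Thu: 06:51–16:22 = 9 h 31 min; less 15 min break → 9 h 16 min
Fri: 06:36–13:25 = 6 h 49 min; less 60 min break → 5 h 49 min
Sat: 05:20–13:19 = 7 h 59 min; less 30 min break → 7 h 29 min
Total: 6 h 23 min + 8 h 15 min + 7 h 29 min + 9 h 16 min + 5 h 49 min + 7 h 29 min = 44 h 41 min.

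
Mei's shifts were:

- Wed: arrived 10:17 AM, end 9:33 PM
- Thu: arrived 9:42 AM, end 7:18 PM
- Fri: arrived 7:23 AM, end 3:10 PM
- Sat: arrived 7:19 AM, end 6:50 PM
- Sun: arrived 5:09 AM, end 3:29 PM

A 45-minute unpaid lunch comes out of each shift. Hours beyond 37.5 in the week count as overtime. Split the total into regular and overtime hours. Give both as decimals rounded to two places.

Regular 37.50 hours, overtime 9.25 hours

Wed: 10:17 AM–9:33 PM = 11 h 16 min; less 45 min break → 10 h 31 min
Thu: 9:42 AM–7:18 PM = 9 h 36 min; less 45 min break → 8 h 51 min
Fri: 7:23 AM–3:10 PM = 7 h 47 min; less 45 min break → 7 h 2 min
Sat: 7:19 AM–6:50 PM = 11 h 31 min; less 45 min break → 10 h 46 min
Sun: 5:09 AM–3:29 PM = 10 h 20 min; less 45 min break → 9 h 35 min
Total worked: 46 h 45 min = 46.75 h.
Threshold 37.5 h → overtime 9 h 15 min, regular 37 h 30 min.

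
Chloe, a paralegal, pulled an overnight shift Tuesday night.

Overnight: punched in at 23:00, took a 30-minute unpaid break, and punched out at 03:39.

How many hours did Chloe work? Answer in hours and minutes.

4 h 9 min

Overnight: 23:00 → midnight = 1 h 0 min; midnight → 03:39 = 3 h 39 min; span 4 h 39 min; less 30 min break → 4 h 9 min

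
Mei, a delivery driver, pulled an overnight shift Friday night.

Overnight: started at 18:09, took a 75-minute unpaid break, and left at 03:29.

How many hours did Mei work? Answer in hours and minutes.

Overnight: 18:09 → midnight = 5 h 51 min; midnight → 03:29 = 3 h 29 min; span 9 h 20 min; less 75 min break → 8 h 5 min

8 h 5 min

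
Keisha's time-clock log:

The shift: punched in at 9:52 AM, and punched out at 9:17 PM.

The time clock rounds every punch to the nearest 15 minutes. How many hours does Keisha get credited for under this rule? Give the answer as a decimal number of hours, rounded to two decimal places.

11.50 hours

The shift: in 9:52 AM→9:45 AM, out 9:17 PM→9:15 PM; 11 h 30 min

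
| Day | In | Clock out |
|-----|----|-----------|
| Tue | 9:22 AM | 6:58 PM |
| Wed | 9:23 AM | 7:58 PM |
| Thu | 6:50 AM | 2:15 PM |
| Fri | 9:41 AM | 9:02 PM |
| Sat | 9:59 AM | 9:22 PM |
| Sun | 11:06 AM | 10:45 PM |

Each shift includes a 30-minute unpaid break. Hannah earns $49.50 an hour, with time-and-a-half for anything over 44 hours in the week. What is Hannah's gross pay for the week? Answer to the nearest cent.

Tue: 9:22 AM–6:58 PM = 9 h 36 min; less 30 min break → 9 h 6 min
Wed: 9:23 AM–7:58 PM = 10 h 35 min; less 30 min break → 10 h 5 min
Thu: 6:50 AM–2:15 PM = 7 h 25 min; less 30 min break → 6 h 55 min
Fri: 9:41 AM–9:02 PM = 11 h 21 min; less 30 min break → 10 h 51 min
Sat: 9:59 AM–9:22 PM = 11 h 23 min; less 30 min break → 10 h 53 min
Sun: 11:06 AM–10:45 PM = 11 h 39 min; less 30 min break → 11 h 9 min
Total worked: 58 h 59 min = 3539 min.
Regular 44 h 0 min = 2640 min at $49.50/h; overtime 14 h 59 min = 899 min at $74.25/h.
Pay = (2640 × $49.50 + 899 × $74.25) ÷ 60 = $3290.51.

$3290.51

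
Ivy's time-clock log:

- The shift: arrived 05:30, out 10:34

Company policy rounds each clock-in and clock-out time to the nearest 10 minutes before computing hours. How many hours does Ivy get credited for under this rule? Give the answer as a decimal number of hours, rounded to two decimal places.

The shift: in 05:30→05:30, out 10:34→10:30; 5 h 0 min

5.00 hours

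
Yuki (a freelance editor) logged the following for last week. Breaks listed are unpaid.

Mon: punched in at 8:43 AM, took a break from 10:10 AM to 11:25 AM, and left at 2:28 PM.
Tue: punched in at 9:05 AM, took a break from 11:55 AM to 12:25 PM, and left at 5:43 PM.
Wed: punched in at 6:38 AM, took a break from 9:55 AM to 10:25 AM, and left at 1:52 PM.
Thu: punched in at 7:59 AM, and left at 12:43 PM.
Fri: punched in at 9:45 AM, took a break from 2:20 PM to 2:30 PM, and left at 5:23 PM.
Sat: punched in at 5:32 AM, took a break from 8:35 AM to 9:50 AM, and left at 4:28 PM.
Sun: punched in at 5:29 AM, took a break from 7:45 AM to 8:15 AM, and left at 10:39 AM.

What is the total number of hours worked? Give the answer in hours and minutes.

Mon: 8:43 AM–2:28 PM = 5 h 45 min; less 75 min break → 4 h 30 min
Tue: 9:05 AM–5:43 PM = 8 h 38 min; less 30 min break → 8 h 8 min
Wed: 6:38 AM–1:52 PM = 7 h 14 min; less 30 min break → 6 h 44 min
Thu: 7:59 AM–12:43 PM = 4 h 44 min
Fri: 9:45 AM–5:23 PM = 7 h 38 min; less 10 min break → 7 h 28 min
Sat: 5:32 AM–4:28 PM = 10 h 56 min; less 75 min break → 9 h 41 min
Sun: 5:29 AM–10:39 AM = 5 h 10 min; less 30 min break → 4 h 40 min
Total: 4 h 30 min + 8 h 8 min + 6 h 44 min + 4 h 44 min + 7 h 28 min + 9 h 41 min + 4 h 40 min = 45 h 55 min.

45 h 55 min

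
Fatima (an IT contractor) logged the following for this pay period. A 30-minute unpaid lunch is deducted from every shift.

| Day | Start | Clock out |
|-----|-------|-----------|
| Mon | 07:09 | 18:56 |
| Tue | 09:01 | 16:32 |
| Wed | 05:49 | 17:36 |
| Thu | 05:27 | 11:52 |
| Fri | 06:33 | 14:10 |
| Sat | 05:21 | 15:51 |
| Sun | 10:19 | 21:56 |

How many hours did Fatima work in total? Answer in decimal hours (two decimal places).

63.73 hours

Mon: 07:09–18:56 = 11 h 47 min; less 30 min break → 11 h 17 min
Tue: 09:01–16:32 = 7 h 31 min; less 30 min break → 7 h 1 min
Wed: 05:49–17:36 = 11 h 47 min; less 30 min break → 11 h 17 min
Thu: 05:27–11:52 = 6 h 25 min; less 30 min break → 5 h 55 min
Fri: 06:33–14:10 = 7 h 37 min; less 30 min break → 7 h 7 min
Sat: 05:21–15:51 = 10 h 30 min; less 30 min break → 10 h 0 min
Sun: 10:19–21:56 = 11 h 37 min; less 30 min break → 11 h 7 min
Total: 11 h 17 min + 7 h 1 min + 11 h 17 min + 5 h 55 min + 7 h 7 min + 10 h 0 min + 11 h 7 min = 63 h 44 min.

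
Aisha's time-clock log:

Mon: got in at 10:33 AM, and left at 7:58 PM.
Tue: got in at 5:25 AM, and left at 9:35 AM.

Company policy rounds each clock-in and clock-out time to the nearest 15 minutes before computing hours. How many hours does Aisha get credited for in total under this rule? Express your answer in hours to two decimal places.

13.50 hours

Mon: in 10:33 AM→10:30 AM, out 7:58 PM→8:00 PM; 9 h 30 min
Tue: in 5:25 AM→5:30 AM, out 9:35 AM→9:30 AM; 4 h 0 min
Total credited: 13 h 30 min.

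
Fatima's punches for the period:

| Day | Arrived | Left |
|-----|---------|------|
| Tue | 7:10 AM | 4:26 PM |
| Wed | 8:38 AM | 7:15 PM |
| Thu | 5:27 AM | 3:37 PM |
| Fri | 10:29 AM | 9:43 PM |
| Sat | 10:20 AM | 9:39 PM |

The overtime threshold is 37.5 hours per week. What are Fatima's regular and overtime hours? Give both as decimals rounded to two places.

Tue: 7:10 AM–4:26 PM = 9 h 16 min
Wed: 8:38 AM–7:15 PM = 10 h 37 min
Thu: 5:27 AM–3:37 PM = 10 h 10 min
Fri: 10:29 AM–9:43 PM = 11 h 14 min
Sat: 10:20 AM–9:39 PM = 11 h 19 min
Total worked: 52 h 36 min = 52.60 h.
Threshold 37.5 h → overtime 15 h 6 min, regular 37 h 30 min.

Regular 37.50 hours, overtime 15.10 hours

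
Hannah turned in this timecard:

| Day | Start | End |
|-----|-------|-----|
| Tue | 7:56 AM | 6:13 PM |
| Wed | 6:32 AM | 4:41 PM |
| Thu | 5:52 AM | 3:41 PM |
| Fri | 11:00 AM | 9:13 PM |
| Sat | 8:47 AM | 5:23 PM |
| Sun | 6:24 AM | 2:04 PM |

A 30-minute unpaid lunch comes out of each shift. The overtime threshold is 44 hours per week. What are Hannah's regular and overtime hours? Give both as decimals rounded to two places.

Tue: 7:56 AM–6:13 PM = 10 h 17 min; less 30 min break → 9 h 47 min
Wed: 6:32 AM–4:41 PM = 10 h 9 min; less 30 min break → 9 h 39 min
Thu: 5:52 AM–3:41 PM = 9 h 49 min; less 30 min break → 9 h 19 min
Fri: 11:00 AM–9:13 PM = 10 h 13 min; less 30 min break → 9 h 43 min
Sat: 8:47 AM–5:23 PM = 8 h 36 min; less 30 min break → 8 h 6 min
Sun: 6:24 AM–2:04 PM = 7 h 40 min; less 30 min break → 7 h 10 min
Total worked: 53 h 44 min = 53.73 h.
Threshold 44 h → overtime 9 h 44 min, regular 44 h 0 min.

Regular 44.00 hours, overtime 9.73 hours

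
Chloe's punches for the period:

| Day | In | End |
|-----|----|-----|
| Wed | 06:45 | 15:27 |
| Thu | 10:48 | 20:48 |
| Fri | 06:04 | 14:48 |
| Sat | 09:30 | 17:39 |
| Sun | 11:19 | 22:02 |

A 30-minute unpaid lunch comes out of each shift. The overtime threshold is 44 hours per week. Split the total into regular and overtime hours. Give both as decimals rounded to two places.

Regular 43.80 hours, overtime 0.00 hours

Wed: 06:45–15:27 = 8 h 42 min; less 30 min break → 8 h 12 min
Thu: 10:48–20:48 = 10 h 0 min; less 30 min break → 9 h 30 min
Fri: 06:04–14:48 = 8 h 44 min; less 30 min break → 8 h 14 min
Sat: 09:30–17:39 = 8 h 9 min; less 30 min break → 7 h 39 min
Sun: 11:19–22:02 = 10 h 43 min; less 30 min break → 10 h 13 min
Total worked: 43 h 48 min = 43.80 h.
Threshold 44 h → overtime 0 h 0 min, regular 43 h 48 min.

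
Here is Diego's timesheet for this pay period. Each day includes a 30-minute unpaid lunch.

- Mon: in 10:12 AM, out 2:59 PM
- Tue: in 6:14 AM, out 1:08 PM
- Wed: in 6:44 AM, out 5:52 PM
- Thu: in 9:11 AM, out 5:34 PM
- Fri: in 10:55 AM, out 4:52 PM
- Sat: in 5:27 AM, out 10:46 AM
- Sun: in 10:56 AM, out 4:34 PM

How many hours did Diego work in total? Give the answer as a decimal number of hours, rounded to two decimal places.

44.60 hours

Mon: 10:12 AM–2:59 PM = 4 h 47 min; less 30 min break → 4 h 17 min
Tue: 6:14 AM–1:08 PM = 6 h 54 min; less 30 min break → 6 h 24 min
Wed: 6:44 AM–5:52 PM = 11 h 8 min; less 30 min break → 10 h 38 min
Thu: 9:11 AM–5:34 PM = 8 h 23 min; less 30 min break → 7 h 53 min
Fri: 10:55 AM–4:52 PM = 5 h 57 min; less 30 min break → 5 h 27 min
Sat: 5:27 AM–10:46 AM = 5 h 19 min; less 30 min break → 4 h 49 min
Sun: 10:56 AM–4:34 PM = 5 h 38 min; less 30 min break → 5 h 8 min
Total: 4 h 17 min + 6 h 24 min + 10 h 38 min + 7 h 53 min + 5 h 27 min + 4 h 49 min + 5 h 8 min = 44 h 36 min.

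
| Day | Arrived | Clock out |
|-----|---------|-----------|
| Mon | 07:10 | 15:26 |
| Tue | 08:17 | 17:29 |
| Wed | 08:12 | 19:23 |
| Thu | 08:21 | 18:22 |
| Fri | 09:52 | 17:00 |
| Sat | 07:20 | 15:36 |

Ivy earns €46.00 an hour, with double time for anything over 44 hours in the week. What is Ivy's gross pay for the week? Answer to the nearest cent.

€2950.13

Mon: 07:10–15:26 = 8 h 16 min
Tue: 08:17–17:29 = 9 h 12 min
Wed: 08:12–19:23 = 11 h 11 min
Thu: 08:21–18:22 = 10 h 1 min
Fri: 09:52–17:00 = 7 h 8 min
Sat: 07:20–15:36 = 8 h 16 min
Total worked: 54 h 4 min = 3244 min.
Regular 44 h 0 min = 2640 min at €46.00/h; overtime 10 h 4 min = 604 min at €92.00/h.
Pay = (2640 × €46.00 + 604 × €92.00) ÷ 60 = €2950.13.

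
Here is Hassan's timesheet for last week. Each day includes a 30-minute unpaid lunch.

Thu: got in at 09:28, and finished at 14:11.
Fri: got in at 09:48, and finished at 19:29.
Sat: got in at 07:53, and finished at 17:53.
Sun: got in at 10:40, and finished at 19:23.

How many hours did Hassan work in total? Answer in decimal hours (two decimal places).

Thu: 09:28–14:11 = 4 h 43 min; less 30 min break → 4 h 13 min
Fri: 09:48–19:29 = 9 h 41 min; less 30 min break → 9 h 11 min
Sat: 07:53–17:53 = 10 h 0 min; less 30 min break → 9 h 30 min
Sun: 10:40–19:23 = 8 h 43 min; less 30 min break → 8 h 13 min
Total: 4 h 13 min + 9 h 11 min + 9 h 30 min + 8 h 13 min = 31 h 7 min.

31.12 hours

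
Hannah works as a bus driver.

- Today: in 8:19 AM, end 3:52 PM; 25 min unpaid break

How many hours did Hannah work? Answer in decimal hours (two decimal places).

Today: 8:19 AM–3:52 PM = 7 h 33 min; less 25 min break → 7 h 8 min

7.13 hours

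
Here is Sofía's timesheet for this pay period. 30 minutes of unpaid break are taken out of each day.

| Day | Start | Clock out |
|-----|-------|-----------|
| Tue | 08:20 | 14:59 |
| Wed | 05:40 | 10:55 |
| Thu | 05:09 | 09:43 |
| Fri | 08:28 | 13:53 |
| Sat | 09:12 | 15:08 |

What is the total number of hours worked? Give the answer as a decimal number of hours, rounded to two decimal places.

Tue: 08:20–14:59 = 6 h 39 min; less 30 min break → 6 h 9 min
Wed: 05:40–10:55 = 5 h 15 min; less 30 min break → 4 h 45 min
Thu: 05:09–09:43 = 4 h 34 min; less 30 min break → 4 h 4 min
Fri: 08:28–13:53 = 5 h 25 min; less 30 min break → 4 h 55 min
Sat: 09:12–15:08 = 5 h 56 min; less 30 min break → 5 h 26 min
Total: 6 h 9 min + 4 h 45 min + 4 h 4 min + 4 h 55 min + 5 h 26 min = 25 h 19 min.

25.32 hours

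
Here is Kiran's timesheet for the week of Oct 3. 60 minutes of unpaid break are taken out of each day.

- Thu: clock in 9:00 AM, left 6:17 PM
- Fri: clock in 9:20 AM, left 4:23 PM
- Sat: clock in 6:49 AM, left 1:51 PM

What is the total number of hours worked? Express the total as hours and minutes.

Thu: 9:00 AM–6:17 PM = 9 h 17 min; less 60 min break → 8 h 17 min
Fri: 9:20 AM–4:23 PM = 7 h 3 min; less 60 min break → 6 h 3 min
Sat: 6:49 AM–1:51 PM = 7 h 2 min; less 60 min break → 6 h 2 min
Total: 8 h 17 min + 6 h 3 min + 6 h 2 min = 20 h 22 min.

20 h 22 min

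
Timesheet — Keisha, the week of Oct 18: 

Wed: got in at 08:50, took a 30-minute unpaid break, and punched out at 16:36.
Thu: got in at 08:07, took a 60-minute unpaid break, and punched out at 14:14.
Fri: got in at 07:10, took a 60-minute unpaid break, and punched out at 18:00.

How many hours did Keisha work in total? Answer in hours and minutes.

Wed: 08:50–16:36 = 7 h 46 min; less 30 min break → 7 h 16 min
Thu: 08:07–14:14 = 6 h 7 min; less 60 min break → 5 h 7 min
Fri: 07:10–18:00 = 10 h 50 min; less 60 min break → 9 h 50 min
Total: 7 h 16 min + 5 h 7 min + 9 h 50 min = 22 h 13 min.

22 h 13 min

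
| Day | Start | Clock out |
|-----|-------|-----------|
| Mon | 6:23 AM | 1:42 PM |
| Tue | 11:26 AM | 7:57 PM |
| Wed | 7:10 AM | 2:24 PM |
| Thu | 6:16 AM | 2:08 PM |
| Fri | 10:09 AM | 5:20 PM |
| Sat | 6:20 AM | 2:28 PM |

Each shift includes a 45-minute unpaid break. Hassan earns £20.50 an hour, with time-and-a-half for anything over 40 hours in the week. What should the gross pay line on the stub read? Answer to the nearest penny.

Mon: 6:23 AM–1:42 PM = 7 h 19 min; less 45 min break → 6 h 34 min
Tue: 11:26 AM–7:57 PM = 8 h 31 min; less 45 min break → 7 h 46 min
Wed: 7:10 AM–2:24 PM = 7 h 14 min; less 45 min break → 6 h 29 min
Thu: 6:16 AM–2:08 PM = 7 h 52 min; less 45 min break → 7 h 7 min
Fri: 10:09 AM–5:20 PM = 7 h 11 min; less 45 min break → 6 h 26 min
Sat: 6:20 AM–2:28 PM = 8 h 8 min; less 45 min break → 7 h 23 min
Total worked: 41 h 45 min = 2505 min.
Regular 40 h 0 min = 2400 min at £20.50/h; overtime 1 h 45 min = 105 min at £30.75/h.
Pay = (2400 × £20.50 + 105 × £30.75) ÷ 60 = £873.81.

£873.81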